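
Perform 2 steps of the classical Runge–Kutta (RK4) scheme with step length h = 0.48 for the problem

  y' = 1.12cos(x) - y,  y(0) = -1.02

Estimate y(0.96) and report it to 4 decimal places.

RK4: k1 = f(x_n, y_n); k2 = f(x_n + h/2, y_n + (h/2)·k1); k3 = f(x_n + h/2, y_n + (h/2)·k2); k4 = f(x_n + h, y_n + h·k3); y_{n+1} = y_n + (h/6)·(k1 + 2k2 + 2k3 + k4).
x=0.000000, y=-1.020000:
  k1 = f(0.000000, -1.020000) = 2.140000
  k2 = f(0.240000, -0.506400) = 1.594299
  k3 = f(0.240000, -0.637368) = 1.725267
  k4 = f(0.480000, -0.191872) = 1.185306
  y ← -1.020000 + (0.48/6)·(k1 + 2k2 + 2k3 + k4) = -0.222845
x=0.480000, y=-0.222845:
  k1 = f(0.480000, -0.222845) = 1.216279
  k2 = f(0.720000, 0.069062) = 0.772960
  k3 = f(0.720000, -0.037335) = 0.879357
  k4 = f(0.960000, 0.199246) = 0.443096
  y ← -0.222845 + (0.48/6)·(k1 + 2k2 + 2k3 + k4) = 0.174276
y(0.96) ≈ 0.1743

0.1743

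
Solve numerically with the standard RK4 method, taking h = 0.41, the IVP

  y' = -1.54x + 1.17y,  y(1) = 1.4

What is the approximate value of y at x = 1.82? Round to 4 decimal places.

RK4: k1 = f(x_n, y_n); k2 = f(x_n + h/2, y_n + (h/2)·k1); k3 = f(x_n + h/2, y_n + (h/2)·k2); k4 = f(x_n + h, y_n + h·k3); y_{n+1} = y_n + (h/6)·(k1 + 2k2 + 2k3 + k4).
x=1.000000, y=1.400000:
  k1 = f(1.000000, 1.400000) = 0.098000
  k2 = f(1.205000, 1.420090) = -0.194195
  k3 = f(1.205000, 1.360190) = -0.264278
  k4 = f(1.410000, 1.291646) = -0.660174
  y ← 1.400000 + (0.41/6)·(k1 + 2k2 + 2k3 + k4) = 1.298927
x=1.410000, y=1.298927:
  k1 = f(1.410000, 1.298927) = -0.651656
  k2 = f(1.615000, 1.165338) = -1.123655
  k3 = f(1.615000, 1.068578) = -1.236864
  k4 = f(1.820000, 0.791813) = -1.876379
  y ← 1.298927 + (0.41/6)·(k1 + 2k2 + 2k3 + k4) = 0.803574
y(1.82) ≈ 0.8036

0.8036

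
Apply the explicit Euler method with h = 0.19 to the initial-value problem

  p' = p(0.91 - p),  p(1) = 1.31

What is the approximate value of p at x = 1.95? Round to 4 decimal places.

1.0249

Euler: p_{n+1} = p_n + h·f(x_n, p_n).
x=1.000000, p=1.310000: f=-0.524000 → p ← 1.310000 + 0.19·(-0.524000) = 1.210440
x=1.190000, p=1.210440: f=-0.363665 → p ← 1.210440 + 0.19·(-0.363665) = 1.141344
x=1.380000, p=1.141344: f=-0.264043 → p ← 1.141344 + 0.19·(-0.264043) = 1.091176
x=1.570000, p=1.091176: f=-0.197694 → p ← 1.091176 + 0.19·(-0.197694) = 1.053614
x=1.760000, p=1.053614: f=-0.151313 → p ← 1.053614 + 0.19·(-0.151313) = 1.024864
p(1.95) ≈ 1.0249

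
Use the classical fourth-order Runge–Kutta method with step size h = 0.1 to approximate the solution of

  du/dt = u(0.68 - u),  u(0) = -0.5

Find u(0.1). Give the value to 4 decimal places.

RK4: k1 = f(t_n, u_n); k2 = f(t_n + h/2, u_n + (h/2)·k1); k3 = f(t_n + h/2, u_n + (h/2)·k2); k4 = f(t_n + h, u_n + h·k3); u_{n+1} = u_n + (h/6)·(k1 + 2k2 + 2k3 + k4).
t=0.000000, u=-0.500000:
  k1 = f(0.000000, -0.500000) = -0.590000
  k2 = f(0.050000, -0.529500) = -0.640430
  k3 = f(0.050000, -0.532022) = -0.644822
  k4 = f(0.100000, -0.564482) = -0.702488
  u ← -0.500000 + (0.1/6)·(k1 + 2k2 + 2k3 + k4) = -0.564383
u(0.1) ≈ -0.5644

-0.5644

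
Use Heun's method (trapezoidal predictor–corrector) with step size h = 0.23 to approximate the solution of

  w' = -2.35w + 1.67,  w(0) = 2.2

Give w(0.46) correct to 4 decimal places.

Heun: k1 = f(t_n, w_n); k2 = f(t_n + h, w_n + h·k1); w_{n+1} = w_n + (h/2)·(k1 + k2).
t=0.000000, w=2.200000:
  k1 = f(0.000000, 2.200000) = -3.500000
  k2 = f(0.230000, 1.395000) = -1.608250
  w ← 2.200000 + (0.23/2)·(-3.500000 + (-1.608250)) = 1.612551
t=0.230000, w=1.612551:
  k1 = f(0.230000, 1.612551) = -2.119495
  k2 = f(0.460000, 1.125067) = -0.973908
  w ← 1.612551 + (0.23/2)·(-2.119495 + (-0.973908)) = 1.256810
w(0.46) ≈ 1.2568

1.2568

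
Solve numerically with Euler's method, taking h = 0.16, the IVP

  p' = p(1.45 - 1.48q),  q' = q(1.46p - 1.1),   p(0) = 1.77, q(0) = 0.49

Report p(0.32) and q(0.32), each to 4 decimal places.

2.1499, 0.7794

Euler on (p,q): p_{n+1} = p_n + h·p', q_{n+1} = q_n + h·q'.
0.000000: (1.770000, 0.490000); f=(1.282896, 0.727258) → (1.975263, 0.606361)
0.160000: (1.975263, 0.606361); f=(1.091502, 1.081678) → (2.149904, 0.779430)
(p(0.32), q(0.32)) ≈ (2.1499, 0.7794)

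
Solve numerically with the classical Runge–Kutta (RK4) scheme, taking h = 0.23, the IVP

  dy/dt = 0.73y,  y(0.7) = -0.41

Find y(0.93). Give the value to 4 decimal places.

-0.4850

RK4: k1 = f(t_n, y_n); k2 = f(t_n + h/2, y_n + (h/2)·k1); k3 = f(t_n + h/2, y_n + (h/2)·k2); k4 = f(t_n + h, y_n + h·k3); y_{n+1} = y_n + (h/6)·(k1 + 2k2 + 2k3 + k4).
t=0.700000, y=-0.410000:
  k1 = f(0.700000, -0.410000) = -0.299300
  k2 = f(0.815000, -0.444419) = -0.324426
  k3 = f(0.815000, -0.447309) = -0.326536
  k4 = f(0.930000, -0.485103) = -0.354125
  y ← -0.410000 + (0.23/6)·(k1 + 2k2 + 2k3 + k4) = -0.484955
y(0.93) ≈ -0.4850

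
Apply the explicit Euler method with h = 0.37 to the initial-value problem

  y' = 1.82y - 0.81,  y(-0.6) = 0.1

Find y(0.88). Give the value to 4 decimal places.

Euler: y_{n+1} = y_n + h·f(t_n, y_n).
t=-0.600000, y=0.100000: f=-0.628000 → y ← 0.100000 + 0.37·(-0.628000) = -0.132360
t=-0.230000, y=-0.132360: f=-1.050895 → y ← -0.132360 + 0.37·(-1.050895) = -0.521191
t=0.140000, y=-0.521191: f=-1.758568 → y ← -0.521191 + 0.37·(-1.758568) = -1.171861
t=0.510000, y=-1.171861: f=-2.942788 → y ← -1.171861 + 0.37·(-2.942788) = -2.260693
y(0.88) ≈ -2.2607

-2.2607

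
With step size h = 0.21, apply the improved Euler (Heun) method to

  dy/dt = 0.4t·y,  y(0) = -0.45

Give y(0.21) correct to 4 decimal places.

Heun: k1 = f(t_n, y_n); k2 = f(t_n + h, y_n + h·k1); y_{n+1} = y_n + (h/2)·(k1 + k2).
t=0.000000, y=-0.450000:
  k1 = f(0.000000, -0.450000) = 0.000000
  k2 = f(0.210000, -0.450000) = -0.037800
  y ← -0.450000 + (0.21/2)·(0.000000 + (-0.037800)) = -0.453969
y(0.21) ≈ -0.4540

-0.4540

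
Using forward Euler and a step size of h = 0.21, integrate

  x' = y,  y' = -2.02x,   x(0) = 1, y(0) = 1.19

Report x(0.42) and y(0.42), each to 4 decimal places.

1.4107, 0.2356

Euler on (x,y): x_{n+1} = x_n + h·x', y_{n+1} = y_n + h·y'.
0.000000: (1.000000, 1.190000); f=(1.190000, -2.020000) → (1.249900, 0.765800)
0.210000: (1.249900, 0.765800); f=(0.765800, -2.524798) → (1.410718, 0.235592)
(x(0.42), y(0.42)) ≈ (1.4107, 0.2356)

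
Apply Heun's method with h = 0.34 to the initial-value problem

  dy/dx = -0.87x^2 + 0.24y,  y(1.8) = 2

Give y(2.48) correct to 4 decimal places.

Heun: k1 = f(x_n, y_n); k2 = f(x_n + h, y_n + h·k1); y_{n+1} = y_n + (h/2)·(k1 + k2).
x=1.800000, y=2.000000:
  k1 = f(1.800000, 2.000000) = -2.338800
  k2 = f(2.140000, 1.204808) = -3.695098
  y ← 2.000000 + (0.34/2)·(-2.338800 + (-3.695098)) = 0.974237
x=2.140000, y=0.974237:
  k1 = f(2.140000, 0.974237) = -3.750435
  k2 = f(2.480000, -0.300911) = -5.423067
  y ← 0.974237 + (0.34/2)·(-3.750435 + (-5.423067)) = -0.585258
y(2.48) ≈ -0.5853

-0.5853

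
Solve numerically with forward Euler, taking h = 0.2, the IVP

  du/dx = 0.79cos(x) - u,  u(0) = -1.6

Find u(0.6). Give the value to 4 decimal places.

-0.4487

Euler: u_{n+1} = u_n + h·f(x_n, u_n).
x=0.000000, u=-1.600000: f=2.390000 → u ← -1.600000 + 0.2·2.390000 = -1.122000
x=0.200000, u=-1.122000: f=1.896253 → u ← -1.122000 + 0.2·1.896253 = -0.742749
x=0.400000, u=-0.742749: f=1.470388 → u ← -0.742749 + 0.2·1.470388 = -0.448672
u(0.6) ≈ -0.4487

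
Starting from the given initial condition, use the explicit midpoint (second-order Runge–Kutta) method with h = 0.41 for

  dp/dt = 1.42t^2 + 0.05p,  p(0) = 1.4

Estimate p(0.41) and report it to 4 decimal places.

Midpoint: k1 = f(t_n, p_n); k2 = f(t_n + h/2, p_n + (h/2)·k1); p_{n+1} = p_n + h·k2.
t=0.000000, p=1.400000:
  k1 = f(0.000000, 1.400000) = 0.070000
  k2 = f(0.205000, 1.414350) = 0.130393
  p ← 1.400000 + 0.41·0.130393 = 1.453461
p(0.41) ≈ 1.4535

1.4535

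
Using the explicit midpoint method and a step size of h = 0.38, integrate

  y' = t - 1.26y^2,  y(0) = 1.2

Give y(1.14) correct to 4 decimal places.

Midpoint: k1 = f(t_n, y_n); k2 = f(t_n + h/2, y_n + (h/2)·k1); y_{n+1} = y_n + h·k2.
t=0.000000, y=1.200000:
  k1 = f(0.000000, 1.200000) = -1.814400
  k2 = f(0.190000, 0.855264) = -0.731660
  y ← 1.200000 + 0.38·(-0.731660) = 0.921969
t=0.380000, y=0.921969:
  k1 = f(0.380000, 0.921969) = -0.691034
  k2 = f(0.570000, 0.790673) = -0.217706
  y ← 0.921969 + 0.38·(-0.217706) = 0.839241
t=0.760000, y=0.839241:
  k1 = f(0.760000, 0.839241) = -0.127450
  k2 = f(0.950000, 0.815025) = 0.113024
  y ← 0.839241 + 0.38·0.113024 = 0.882190
y(1.14) ≈ 0.8822

0.8822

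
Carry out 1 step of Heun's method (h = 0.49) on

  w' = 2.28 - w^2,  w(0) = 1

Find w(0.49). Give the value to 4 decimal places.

Heun: k1 = f(x_n, w_n); k2 = f(x_n + h, w_n + h·k1); w_{n+1} = w_n + (h/2)·(k1 + k2).
x=0.000000, w=1.000000:
  k1 = f(0.000000, 1.000000) = 1.280000
  k2 = f(0.490000, 1.627200) = -0.367780
  w ← 1.000000 + (0.49/2)·(1.280000 + (-0.367780)) = 1.223494
w(0.49) ≈ 1.2235

1.2235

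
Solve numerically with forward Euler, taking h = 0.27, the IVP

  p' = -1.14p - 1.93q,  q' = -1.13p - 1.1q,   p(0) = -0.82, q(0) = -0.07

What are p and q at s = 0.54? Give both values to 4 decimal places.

-0.4724, 0.3033

Euler on (p,q): p_{n+1} = p_n + h·p', q_{n+1} = q_n + h·q'.
0.000000: (-0.820000, -0.070000); f=(1.069900, 1.003600) → (-0.531127, 0.200972)
0.270000: (-0.531127, 0.200972); f=(0.217609, 0.379104) → (-0.472373, 0.303330)
(p(0.54), q(0.54)) ≈ (-0.4724, 0.3033)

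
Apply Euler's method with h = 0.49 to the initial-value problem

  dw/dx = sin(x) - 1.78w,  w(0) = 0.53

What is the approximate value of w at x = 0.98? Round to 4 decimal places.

0.2393

Euler: w_{n+1} = w_n + h·f(x_n, w_n).
x=0.000000, w=0.530000: f=-0.943400 → w ← 0.530000 + 0.49·(-0.943400) = 0.067734
x=0.490000, w=0.067734: f=0.350059 → w ← 0.067734 + 0.49·0.350059 = 0.239263
w(0.98) ≈ 0.2393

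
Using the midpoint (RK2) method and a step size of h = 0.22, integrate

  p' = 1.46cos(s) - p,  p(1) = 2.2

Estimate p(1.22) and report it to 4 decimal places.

1.8930

Midpoint: k1 = f(s_n, p_n); k2 = f(s_n + h/2, p_n + (h/2)·k1); p_{n+1} = p_n + h·k2.
s=1.000000, p=2.200000:
  k1 = f(1.000000, 2.200000) = -1.411159
  k2 = f(1.110000, 2.044773) = -1.395567
  p ← 2.200000 + 0.22·(-1.395567) = 1.892975
p(1.22) ≈ 1.8930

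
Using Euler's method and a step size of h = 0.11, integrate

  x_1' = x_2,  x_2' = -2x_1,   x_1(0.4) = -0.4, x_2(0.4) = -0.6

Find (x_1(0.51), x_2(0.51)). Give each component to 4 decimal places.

-0.4660, -0.5120

Euler on (x_1,x_2): x_1_{n+1} = x_1_n + h·x_1', x_2_{n+1} = x_2_n + h·x_2'.
0.400000: (-0.400000, -0.600000); f=(-0.600000, 0.800000) → (-0.466000, -0.512000)
(x_1(0.51), x_2(0.51)) ≈ (-0.4660, -0.5120)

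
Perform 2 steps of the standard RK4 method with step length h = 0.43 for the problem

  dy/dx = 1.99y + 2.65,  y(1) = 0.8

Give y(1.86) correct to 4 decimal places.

10.4262

RK4: k1 = f(x_n, y_n); k2 = f(x_n + h/2, y_n + (h/2)·k1); k3 = f(x_n + h/2, y_n + (h/2)·k2); k4 = f(x_n + h, y_n + h·k3); y_{n+1} = y_n + (h/6)·(k1 + 2k2 + 2k3 + k4).
x=1.000000, y=0.800000:
  k1 = f(1.000000, 0.800000) = 4.242000
  k2 = f(1.215000, 1.712030) = 6.056940
  k3 = f(1.215000, 2.102242) = 6.833462
  k4 = f(1.430000, 3.738389) = 10.089393
  y ← 0.800000 + (0.43/6)·(k1 + 2k2 + 2k3 + k4) = 3.674707
x=1.430000, y=3.674707:
  k1 = f(1.430000, 3.674707) = 9.962668
  k2 = f(1.645000, 5.816681) = 14.225195
  k3 = f(1.645000, 6.733124) = 16.048917
  k4 = f(1.860000, 10.575742) = 23.695726
  y ← 3.674707 + (0.43/6)·(k1 + 2k2 + 2k3 + k4) = 10.426182
y(1.86) ≈ 10.4262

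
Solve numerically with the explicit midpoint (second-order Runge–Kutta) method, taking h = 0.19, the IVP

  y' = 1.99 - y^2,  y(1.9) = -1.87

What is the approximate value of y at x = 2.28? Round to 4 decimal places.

Midpoint: k1 = f(x_n, y_n); k2 = f(x_n + h/2, y_n + (h/2)·k1); y_{n+1} = y_n + h·k2.
x=1.900000, y=-1.870000:
  k1 = f(1.900000, -1.870000) = -1.506900
  k2 = f(1.995000, -2.013156) = -2.062795
  y ← -1.870000 + 0.19·(-2.062795) = -2.261931
x=2.090000, y=-2.261931:
  k1 = f(2.090000, -2.261931) = -3.126332
  k2 = f(2.185000, -2.558933) = -4.558136
  y ← -2.261931 + 0.19·(-4.558136) = -3.127977
y(2.28) ≈ -3.1280

-3.1280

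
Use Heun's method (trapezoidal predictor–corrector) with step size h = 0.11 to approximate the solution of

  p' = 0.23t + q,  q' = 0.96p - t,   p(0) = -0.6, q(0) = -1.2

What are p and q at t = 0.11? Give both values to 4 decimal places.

-0.7341, -1.2764

Heun on (p,q): k1 = f(t_n, state_n); k2 = f(t_n + h, state_n + h·k1); state_{n+1} = state_n + (h/2)·(k1 + k2).
0.000000: (-0.600000, -1.200000)
  k1 = (-1.200000, -0.576000)
  predictor → (-0.732000, -1.263360)
  k2 = (-1.238060, -0.812720)
  → (-0.734093, -1.276380)
(p(0.11), q(0.11)) ≈ (-0.7341, -1.2764)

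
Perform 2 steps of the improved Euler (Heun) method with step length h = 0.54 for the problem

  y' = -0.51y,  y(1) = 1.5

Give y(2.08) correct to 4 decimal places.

0.8722

Heun: k1 = f(t_n, y_n); k2 = f(t_n + h, y_n + h·k1); y_{n+1} = y_n + (h/2)·(k1 + k2).
t=1.000000, y=1.500000:
  k1 = f(1.000000, 1.500000) = -0.765000
  k2 = f(1.540000, 1.086900) = -0.554319
  y ← 1.500000 + (0.54/2)·(-0.765000 + (-0.554319)) = 1.143784
t=1.540000, y=1.143784:
  k1 = f(1.540000, 1.143784) = -0.583330
  k2 = f(2.080000, 0.828786) = -0.422681
  y ← 1.143784 + (0.54/2)·(-0.583330 + (-0.422681)) = 0.872161
y(2.08) ≈ 0.8722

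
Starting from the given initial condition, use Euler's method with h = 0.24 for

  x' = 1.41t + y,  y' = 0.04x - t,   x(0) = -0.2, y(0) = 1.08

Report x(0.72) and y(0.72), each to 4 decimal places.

0.8066, 0.9097

Euler on (x,y): x_{n+1} = x_n + h·x', y_{n+1} = y_n + h·y'.
0.000000: (-0.200000, 1.080000); f=(1.080000, -0.008000) → (0.059200, 1.078080)
0.240000: (0.059200, 1.078080); f=(1.416480, -0.237632) → (0.399155, 1.021048)
0.480000: (0.399155, 1.021048); f=(1.697848, -0.464034) → (0.806639, 0.909680)
(x(0.72), y(0.72)) ≈ (0.8066, 0.9097)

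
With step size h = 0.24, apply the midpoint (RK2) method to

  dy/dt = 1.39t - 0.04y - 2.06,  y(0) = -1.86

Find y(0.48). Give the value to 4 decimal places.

Midpoint: k1 = f(t_n, y_n); k2 = f(t_n + h/2, y_n + (h/2)·k1); y_{n+1} = y_n + h·k2.
t=0.000000, y=-1.860000:
  k1 = f(0.000000, -1.860000) = -1.985600
  k2 = f(0.120000, -2.098272) = -1.809269
  y ← -1.860000 + 0.24·(-1.809269) = -2.294225
t=0.240000, y=-2.294225:
  k1 = f(0.240000, -2.294225) = -1.634631
  k2 = f(0.360000, -2.490380) = -1.459985
  y ← -2.294225 + 0.24·(-1.459985) = -2.644621
y(0.48) ≈ -2.6446

-2.6446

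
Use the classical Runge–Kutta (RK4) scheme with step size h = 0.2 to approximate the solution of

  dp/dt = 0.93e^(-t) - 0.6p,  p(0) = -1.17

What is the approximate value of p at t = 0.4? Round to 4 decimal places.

RK4: k1 = f(t_n, p_n); k2 = f(t_n + h/2, p_n + (h/2)·k1); k3 = f(t_n + h/2, p_n + (h/2)·k2); k4 = f(t_n + h, p_n + h·k3); p_{n+1} = p_n + (h/6)·(k1 + 2k2 + 2k3 + k4).
t=0.000000, p=-1.170000:
  k1 = f(0.000000, -1.170000) = 1.632000
  k2 = f(0.100000, -1.006800) = 1.445579
  k3 = f(0.100000, -1.025442) = 1.456764
  k4 = f(0.200000, -0.878647) = 1.288608
  p ← -1.170000 + (0.2/6)·(k1 + 2k2 + 2k3 + k4) = -0.879157
t=0.200000, p=-0.879157:
  k1 = f(0.200000, -0.879157) = 1.288914
  k2 = f(0.300000, -0.750266) = 1.139120
  k3 = f(0.300000, -0.765245) = 1.148108
  k4 = f(0.400000, -0.649535) = 1.013119
  p ← -0.879157 + (0.2/6)·(k1 + 2k2 + 2k3 + k4) = -0.649941
p(0.4) ≈ -0.6499

-0.6499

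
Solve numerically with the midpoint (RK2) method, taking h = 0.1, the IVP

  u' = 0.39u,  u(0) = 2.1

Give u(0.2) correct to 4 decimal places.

Midpoint: k1 = f(t_n, u_n); k2 = f(t_n + h/2, u_n + (h/2)·k1); u_{n+1} = u_n + h·k2.
t=0.000000, u=2.100000:
  k1 = f(0.000000, 2.100000) = 0.819000
  k2 = f(0.050000, 2.140950) = 0.834971
  u ← 2.100000 + 0.1·0.834971 = 2.183497
t=0.100000, u=2.183497:
  k1 = f(0.100000, 2.183497) = 0.851564
  k2 = f(0.150000, 2.226075) = 0.868169
  u ← 2.183497 + 0.1·0.868169 = 2.270314
u(0.2) ≈ 2.2703

2.2703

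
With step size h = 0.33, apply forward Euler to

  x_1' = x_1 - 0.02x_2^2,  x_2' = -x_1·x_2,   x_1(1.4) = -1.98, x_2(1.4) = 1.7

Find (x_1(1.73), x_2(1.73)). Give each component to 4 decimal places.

Euler on (x_1,x_2): x_1_{n+1} = x_1_n + h·x_1', x_2_{n+1} = x_2_n + h·x_2'.
1.400000: (-1.980000, 1.700000); f=(-2.037800, 3.366000) → (-2.652474, 2.810780)
(x_1(1.73), x_2(1.73)) ≈ (-2.6525, 2.8108)

-2.6525, 2.8108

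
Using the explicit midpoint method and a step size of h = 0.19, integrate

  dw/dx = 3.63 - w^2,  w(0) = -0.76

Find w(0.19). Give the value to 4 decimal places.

Midpoint: k1 = f(x_n, w_n); k2 = f(x_n + h/2, w_n + (h/2)·k1); w_{n+1} = w_n + h·k2.
x=0.000000, w=-0.760000:
  k1 = f(0.000000, -0.760000) = 3.052400
  k2 = f(0.095000, -0.470022) = 3.409079
  w ← -0.760000 + 0.19·3.409079 = -0.112275
w(0.19) ≈ -0.1123

-0.1123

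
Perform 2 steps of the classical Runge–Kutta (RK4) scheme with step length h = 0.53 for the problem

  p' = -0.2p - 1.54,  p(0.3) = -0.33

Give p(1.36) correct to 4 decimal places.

-1.7379

RK4: k1 = f(x_n, p_n); k2 = f(x_n + h/2, p_n + (h/2)·k1); k3 = f(x_n + h/2, p_n + (h/2)·k2); k4 = f(x_n + h, p_n + h·k3); p_{n+1} = p_n + (h/6)·(k1 + 2k2 + 2k3 + k4).
x=0.300000, p=-0.330000:
  k1 = f(0.300000, -0.330000) = -1.474000
  k2 = f(0.565000, -0.720610) = -1.395878
  k3 = f(0.565000, -0.699908) = -1.400018
  k4 = f(0.830000, -1.072010) = -1.325598
  p ← -0.330000 + (0.53/6)·(k1 + 2k2 + 2k3 + k4) = -1.071240
x=0.830000, p=-1.071240:
  k1 = f(0.830000, -1.071240) = -1.325752
  k2 = f(1.095000, -1.422564) = -1.255487
  k3 = f(1.095000, -1.403944) = -1.259211
  k4 = f(1.360000, -1.738622) = -1.192276
  p ← -1.071240 + (0.53/6)·(k1 + 2k2 + 2k3 + k4) = -1.737929
p(1.36) ≈ -1.7379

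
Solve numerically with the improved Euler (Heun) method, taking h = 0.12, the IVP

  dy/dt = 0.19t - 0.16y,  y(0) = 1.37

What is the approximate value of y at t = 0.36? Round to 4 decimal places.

Heun: k1 = f(t_n, y_n); k2 = f(t_n + h, y_n + h·k1); y_{n+1} = y_n + (h/2)·(k1 + k2).
t=0.000000, y=1.370000:
  k1 = f(0.000000, 1.370000) = -0.219200
  k2 = f(0.120000, 1.343696) = -0.192191
  y ← 1.370000 + (0.12/2)·(-0.219200 + (-0.192191)) = 1.345317
t=0.120000, y=1.345317:
  k1 = f(0.120000, 1.345317) = -0.192451
  k2 = f(0.240000, 1.322222) = -0.165956
  y ← 1.345317 + (0.12/2)·(-0.192451 + (-0.165956)) = 1.323812
t=0.240000, y=1.323812:
  k1 = f(0.240000, 1.323812) = -0.166210
  k2 = f(0.360000, 1.303867) = -0.140219
  y ← 1.323812 + (0.12/2)·(-0.166210 + (-0.140219)) = 1.305426
y(0.36) ≈ 1.3054

1.3054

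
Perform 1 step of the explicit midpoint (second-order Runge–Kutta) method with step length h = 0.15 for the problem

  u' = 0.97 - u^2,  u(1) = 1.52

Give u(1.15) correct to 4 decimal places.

1.3633

Midpoint: k1 = f(t_n, u_n); k2 = f(t_n + h/2, u_n + (h/2)·k1); u_{n+1} = u_n + h·k2.
t=1.000000, u=1.520000:
  k1 = f(1.000000, 1.520000) = -1.340400
  k2 = f(1.075000, 1.419470) = -1.044895
  u ← 1.520000 + 0.15·(-1.044895) = 1.363266
u(1.15) ≈ 1.3633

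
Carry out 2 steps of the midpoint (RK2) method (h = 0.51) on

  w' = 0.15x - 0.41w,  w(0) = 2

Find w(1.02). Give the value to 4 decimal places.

1.3915

Midpoint: k1 = f(x_n, w_n); k2 = f(x_n + h/2, w_n + (h/2)·k1); w_{n+1} = w_n + h·k2.
x=0.000000, w=2.000000:
  k1 = f(0.000000, 2.000000) = -0.820000
  k2 = f(0.255000, 1.790900) = -0.696019
  w ← 2.000000 + 0.51·(-0.696019) = 1.645030
x=0.510000, w=1.645030:
  k1 = f(0.510000, 1.645030) = -0.597962
  k2 = f(0.765000, 1.492550) = -0.497195
  w ← 1.645030 + 0.51·(-0.497195) = 1.391461
w(1.02) ≈ 1.3915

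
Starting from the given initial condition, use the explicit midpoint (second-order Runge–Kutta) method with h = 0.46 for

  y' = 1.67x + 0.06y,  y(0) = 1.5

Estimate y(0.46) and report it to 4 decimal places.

Midpoint: k1 = f(x_n, y_n); k2 = f(x_n + h/2, y_n + (h/2)·k1); y_{n+1} = y_n + h·k2.
x=0.000000, y=1.500000:
  k1 = f(0.000000, 1.500000) = 0.090000
  k2 = f(0.230000, 1.520700) = 0.475342
  y ← 1.500000 + 0.46·0.475342 = 1.718657
y(0.46) ≈ 1.7187

1.7187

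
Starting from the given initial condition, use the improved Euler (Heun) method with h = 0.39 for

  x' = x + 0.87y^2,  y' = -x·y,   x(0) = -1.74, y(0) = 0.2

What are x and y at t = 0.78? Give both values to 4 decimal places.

Heun on (x,y): k1 = f(t_n, state_n); k2 = f(t_n + h, state_n + h·k1); state_{n+1} = state_n + (h/2)·(k1 + k2).
0.000000: (-1.740000, 0.200000)
  k1 = (-1.705200, 0.348000)
  predictor → (-2.405028, 0.335720)
  k2 = (-2.306972, 0.807416)
  → (-2.522374, 0.425306)
0.390000: (-2.522374, 0.425306)
  k1 = (-2.365003, 1.072781)
  predictor → (-3.444725, 0.843691)
  k2 = (-2.825447, 2.906282)
  → (-3.534511, 1.201223)
(x(0.78), y(0.78)) ≈ (-3.5345, 1.2012)

-3.5345, 1.2012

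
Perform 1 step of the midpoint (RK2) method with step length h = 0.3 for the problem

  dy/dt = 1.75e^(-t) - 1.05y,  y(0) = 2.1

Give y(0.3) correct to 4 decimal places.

Midpoint: k1 = f(t_n, y_n); k2 = f(t_n + h/2, y_n + (h/2)·k1); y_{n+1} = y_n + h·k2.
t=0.000000, y=2.100000:
  k1 = f(0.000000, 2.100000) = -0.455000
  k2 = f(0.150000, 2.031750) = -0.627099
  y ← 2.100000 + 0.3·(-0.627099) = 1.911870
y(0.3) ≈ 1.9119

1.9119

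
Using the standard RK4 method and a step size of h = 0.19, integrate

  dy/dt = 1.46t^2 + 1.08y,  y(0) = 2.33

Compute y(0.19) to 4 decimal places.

2.8642

RK4: k1 = f(t_n, y_n); k2 = f(t_n + h/2, y_n + (h/2)·k1); k3 = f(t_n + h/2, y_n + (h/2)·k2); k4 = f(t_n + h, y_n + h·k3); y_{n+1} = y_n + (h/6)·(k1 + 2k2 + 2k3 + k4).
t=0.000000, y=2.330000:
  k1 = f(0.000000, 2.330000) = 2.516400
  k2 = f(0.095000, 2.569058) = 2.787759
  k3 = f(0.095000, 2.594837) = 2.815601
  k4 = f(0.190000, 2.864964) = 3.146867
  y ← 2.330000 + (0.19/6)·(k1 + 2k2 + 2k3 + k4) = 2.864216
y(0.19) ≈ 2.8642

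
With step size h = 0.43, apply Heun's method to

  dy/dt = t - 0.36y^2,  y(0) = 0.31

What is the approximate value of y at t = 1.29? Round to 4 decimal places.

0.9938

Heun: k1 = f(t_n, y_n); k2 = f(t_n + h, y_n + h·k1); y_{n+1} = y_n + (h/2)·(k1 + k2).
t=0.000000, y=0.310000:
  k1 = f(0.000000, 0.310000) = -0.034596
  k2 = f(0.430000, 0.295124) = 0.398645
  y ← 0.310000 + (0.43/2)·(-0.034596 + 0.398645) = 0.388270
t=0.430000, y=0.388270:
  k1 = f(0.430000, 0.388270) = 0.375729
  k2 = f(0.860000, 0.549834) = 0.751166
  y ← 0.388270 + (0.43/2)·(0.375729 + 0.751166) = 0.630553
t=0.860000, y=0.630553:
  k1 = f(0.860000, 0.630553) = 0.716865
  k2 = f(1.290000, 0.938805) = 0.972712
  y ← 0.630553 + (0.43/2)·(0.716865 + 0.972712) = 0.993812
y(1.29) ≈ 0.9938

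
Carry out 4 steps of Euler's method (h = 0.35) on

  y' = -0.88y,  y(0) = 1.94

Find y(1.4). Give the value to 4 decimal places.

Euler: y_{n+1} = y_n + h·f(t_n, y_n).
t=0.000000, y=1.940000: f=-1.707200 → y ← 1.940000 + 0.35·(-1.707200) = 1.342480
t=0.350000, y=1.342480: f=-1.181382 → y ← 1.342480 + 0.35·(-1.181382) = 0.928996
t=0.700000, y=0.928996: f=-0.817517 → y ← 0.928996 + 0.35·(-0.817517) = 0.642865
t=1.050000, y=0.642865: f=-0.565722 → y ← 0.642865 + 0.35·(-0.565722) = 0.444863
y(1.4) ≈ 0.4449

0.4449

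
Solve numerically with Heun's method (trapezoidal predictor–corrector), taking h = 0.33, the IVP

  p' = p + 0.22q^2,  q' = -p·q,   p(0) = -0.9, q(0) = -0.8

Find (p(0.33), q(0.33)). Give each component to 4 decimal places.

Heun on (p,q): k1 = f(t_n, state_n); k2 = f(t_n + h, state_n + h·k1); state_{n+1} = state_n + (h/2)·(k1 + k2).
0.000000: (-0.900000, -0.800000)
  k1 = (-0.759200, -0.720000)
  predictor → (-1.150536, -1.037600)
  k2 = (-0.913681, -1.193796)
  → (-1.176025, -1.115776)
(p(0.33), q(0.33)) ≈ (-1.1760, -1.1158)

-1.1760, -1.1158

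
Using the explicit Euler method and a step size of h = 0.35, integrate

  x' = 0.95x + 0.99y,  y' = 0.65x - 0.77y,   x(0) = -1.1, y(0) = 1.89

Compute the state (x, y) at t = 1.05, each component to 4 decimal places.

Euler on (x,y): x_{n+1} = x_n + h·x', y_{n+1} = y_n + h·y'.
0.000000: (-1.100000, 1.890000); f=(0.826100, -2.170300) → (-0.810865, 1.130395)
0.350000: (-0.810865, 1.130395); f=(0.348769, -1.397466) → (-0.688796, 0.641282)
0.700000: (-0.688796, 0.641282); f=(-0.019487, -0.941504) → (-0.695616, 0.311755)
(x(1.05), y(1.05)) ≈ (-0.6956, 0.3118)

-0.6956, 0.3118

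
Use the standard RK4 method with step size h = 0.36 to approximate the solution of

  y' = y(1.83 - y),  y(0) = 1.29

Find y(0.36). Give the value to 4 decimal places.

RK4: k1 = f(x_n, y_n); k2 = f(x_n + h/2, y_n + (h/2)·k1); k3 = f(x_n + h/2, y_n + (h/2)·k2); k4 = f(x_n + h, y_n + h·k3); y_{n+1} = y_n + (h/6)·(k1 + 2k2 + 2k3 + k4).
x=0.000000, y=1.290000:
  k1 = f(0.000000, 1.290000) = 0.696600
  k2 = f(0.180000, 1.415388) = 0.586837
  k3 = f(0.180000, 1.395631) = 0.606219
  k4 = f(0.360000, 1.508239) = 0.485293
  y ← 1.290000 + (0.36/6)·(k1 + 2k2 + 2k3 + k4) = 1.504080
y(0.36) ≈ 1.5041

1.5041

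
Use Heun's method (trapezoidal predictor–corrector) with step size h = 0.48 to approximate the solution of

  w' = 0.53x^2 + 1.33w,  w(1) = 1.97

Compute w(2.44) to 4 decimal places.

Heun: k1 = f(x_n, w_n); k2 = f(x_n + h, w_n + h·k1); w_{n+1} = w_n + (h/2)·(k1 + k2).
x=1.000000, w=1.970000:
  k1 = f(1.000000, 1.970000) = 3.150100
  k2 = f(1.480000, 3.482048) = 5.792036
  w ← 1.970000 + (0.48/2)·(3.150100 + 5.792036) = 4.116113
x=1.480000, w=4.116113:
  k1 = f(1.480000, 4.116113) = 6.635342
  k2 = f(1.960000, 7.301077) = 11.746480
  w ← 4.116113 + (0.48/2)·(6.635342 + 11.746480) = 8.527750
x=1.960000, w=8.527750:
  k1 = f(1.960000, 8.527750) = 13.377955
  k2 = f(2.440000, 14.949168) = 23.037802
  w ← 8.527750 + (0.48/2)·(13.377955 + 23.037802) = 17.267532
w(2.44) ≈ 17.2675

17.2675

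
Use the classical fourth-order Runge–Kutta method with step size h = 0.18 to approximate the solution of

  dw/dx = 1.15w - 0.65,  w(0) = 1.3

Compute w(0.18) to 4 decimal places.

1.4690

RK4: k1 = f(x_n, w_n); k2 = f(x_n + h/2, w_n + (h/2)·k1); k3 = f(x_n + h/2, w_n + (h/2)·k2); k4 = f(x_n + h, w_n + h·k3); w_{n+1} = w_n + (h/6)·(k1 + 2k2 + 2k3 + k4).
x=0.000000, w=1.300000:
  k1 = f(0.000000, 1.300000) = 0.845000
  k2 = f(0.090000, 1.376050) = 0.932457
  k3 = f(0.090000, 1.383921) = 0.941509
  k4 = f(0.180000, 1.469472) = 1.039892
  w ← 1.300000 + (0.18/6)·(k1 + 2k2 + 2k3 + k4) = 1.468985
w(0.18) ≈ 1.4690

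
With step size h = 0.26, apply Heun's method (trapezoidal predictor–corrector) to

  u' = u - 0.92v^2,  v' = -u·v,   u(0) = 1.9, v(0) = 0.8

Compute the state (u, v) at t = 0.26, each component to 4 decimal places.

2.3422, 0.4845

Heun on (u,v): k1 = f(t_n, state_n); k2 = f(t_n + h, state_n + h·k1); state_{n+1} = state_n + (h/2)·(k1 + k2).
0.000000: (1.900000, 0.800000)
  k1 = (1.311200, -1.520000)
  predictor → (2.240912, 0.404800)
  k2 = (2.090158, -0.907121)
  → (2.342177, 0.484474)
(u(0.26), v(0.26)) ≈ (2.3422, 0.4845)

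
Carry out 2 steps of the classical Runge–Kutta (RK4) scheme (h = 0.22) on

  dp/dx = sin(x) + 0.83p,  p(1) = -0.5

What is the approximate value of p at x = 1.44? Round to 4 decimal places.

RK4: k1 = f(x_n, p_n); k2 = f(x_n + h/2, p_n + (h/2)·k1); k3 = f(x_n + h/2, p_n + (h/2)·k2); k4 = f(x_n + h, p_n + h·k3); p_{n+1} = p_n + (h/6)·(k1 + 2k2 + 2k3 + k4).
x=1.000000, p=-0.500000:
  k1 = f(1.000000, -0.500000) = 0.426471
  k2 = f(1.110000, -0.453088) = 0.519635
  k3 = f(1.110000, -0.442840) = 0.528141
  k4 = f(1.220000, -0.383809) = 0.620538
  p ← -0.500000 + (0.22/6)·(k1 + 2k2 + 2k3 + k4) = -0.384773
x=1.220000, p=-0.384773:
  k1 = f(1.220000, -0.384773) = 0.619738
  k2 = f(1.330000, -0.316602) = 0.708369
  k3 = f(1.330000, -0.306852) = 0.716461
  k4 = f(1.440000, -0.227151) = 0.802923
  p ← -0.384773 + (0.22/6)·(k1 + 2k2 + 2k3 + k4) = -0.228121
p(1.44) ≈ -0.2281

-0.2281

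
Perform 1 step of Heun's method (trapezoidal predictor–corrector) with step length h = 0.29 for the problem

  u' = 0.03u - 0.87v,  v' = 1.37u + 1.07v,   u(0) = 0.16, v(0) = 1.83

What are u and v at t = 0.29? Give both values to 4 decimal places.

-0.3820, 2.4679

Heun on (u,v): k1 = f(t_n, state_n); k2 = f(t_n + h, state_n + h·k1); state_{n+1} = state_n + (h/2)·(k1 + k2).
0.000000: (0.160000, 1.830000)
  k1 = (-1.587300, 2.177300)
  predictor → (-0.300317, 2.461417)
  k2 = (-2.150442, 2.222282)
  → (-0.381973, 2.467939)
(u(0.29), v(0.29)) ≈ (-0.3820, 2.4679)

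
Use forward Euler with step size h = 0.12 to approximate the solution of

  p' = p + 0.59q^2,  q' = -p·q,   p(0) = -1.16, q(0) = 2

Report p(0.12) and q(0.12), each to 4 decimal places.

-1.0160, 2.2784

Euler on (p,q): p_{n+1} = p_n + h·p', q_{n+1} = q_n + h·q'.
0.000000: (-1.160000, 2.000000); f=(1.200000, 2.320000) → (-1.016000, 2.278400)
(p(0.12), q(0.12)) ≈ (-1.0160, 2.2784)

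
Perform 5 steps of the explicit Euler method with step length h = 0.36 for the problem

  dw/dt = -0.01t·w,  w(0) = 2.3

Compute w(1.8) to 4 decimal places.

2.2703

Euler: w_{n+1} = w_n + h·f(t_n, w_n).
t=0.000000, w=2.300000: f=0.000000 → w ← 2.300000 + 0.36·0.000000 = 2.300000
t=0.360000, w=2.300000: f=-0.008280 → w ← 2.300000 + 0.36·(-0.008280) = 2.297019
t=0.720000, w=2.297019: f=-0.016539 → w ← 2.297019 + 0.36·(-0.016539) = 2.291065
t=1.080000, w=2.291065: f=-0.024744 → w ← 2.291065 + 0.36·(-0.024744) = 2.282158
t=1.440000, w=2.282158: f=-0.032863 → w ← 2.282158 + 0.36·(-0.032863) = 2.270327
w(1.8) ≈ 2.2703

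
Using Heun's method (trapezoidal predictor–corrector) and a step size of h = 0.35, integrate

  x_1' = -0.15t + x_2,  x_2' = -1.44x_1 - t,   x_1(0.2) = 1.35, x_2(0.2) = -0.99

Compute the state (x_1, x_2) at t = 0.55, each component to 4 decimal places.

0.8525, -1.7117

Heun on (x_1,x_2): k1 = f(t_n, state_n); k2 = f(t_n + h, state_n + h·k1); state_{n+1} = state_n + (h/2)·(k1 + k2).
0.200000: (1.350000, -0.990000)
  k1 = (-1.020000, -2.144000)
  predictor → (0.993000, -1.740400)
  k2 = (-1.822900, -1.979920)
  → (0.852493, -1.711686)
(x_1(0.55), x_2(0.55)) ≈ (0.8525, -1.7117)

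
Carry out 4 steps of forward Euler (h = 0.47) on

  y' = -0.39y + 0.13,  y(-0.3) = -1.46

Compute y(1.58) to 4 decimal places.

-0.4645

Euler: y_{n+1} = y_n + h·f(t_n, y_n).
t=-0.300000, y=-1.460000: f=0.699400 → y ← -1.460000 + 0.47·0.699400 = -1.131282
t=0.170000, y=-1.131282: f=0.571200 → y ← -1.131282 + 0.47·0.571200 = -0.862818
t=0.640000, y=-0.862818: f=0.466499 → y ← -0.862818 + 0.47·0.466499 = -0.643563
t=1.110000, y=-0.643563: f=0.380990 → y ← -0.643563 + 0.47·0.380990 = -0.464498
y(1.58) ≈ -0.4645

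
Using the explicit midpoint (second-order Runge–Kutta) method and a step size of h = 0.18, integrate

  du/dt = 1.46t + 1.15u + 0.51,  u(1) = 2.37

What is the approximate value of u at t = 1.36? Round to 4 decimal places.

4.5533

Midpoint: k1 = f(t_n, u_n); k2 = f(t_n + h/2, u_n + (h/2)·k1); u_{n+1} = u_n + h·k2.
t=1.000000, u=2.370000:
  k1 = f(1.000000, 2.370000) = 4.695500
  k2 = f(1.090000, 2.792595) = 5.312884
  u ← 2.370000 + 0.18·5.312884 = 3.326319
t=1.180000, u=3.326319:
  k1 = f(1.180000, 3.326319) = 6.058067
  k2 = f(1.270000, 3.871545) = 6.816477
  u ← 3.326319 + 0.18·6.816477 = 4.553285
u(1.36) ≈ 4.5533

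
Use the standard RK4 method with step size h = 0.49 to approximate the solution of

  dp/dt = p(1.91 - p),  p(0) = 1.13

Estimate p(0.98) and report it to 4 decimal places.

RK4: k1 = f(t_n, p_n); k2 = f(t_n + h/2, p_n + (h/2)·k1); k3 = f(t_n + h/2, p_n + (h/2)·k2); k4 = f(t_n + h, p_n + h·k3); p_{n+1} = p_n + (h/6)·(k1 + 2k2 + 2k3 + k4).
t=0.000000, p=1.130000:
  k1 = f(0.000000, 1.130000) = 0.881400
  k2 = f(0.245000, 1.345943) = 0.759189
  k3 = f(0.245000, 1.316001) = 0.781703
  k4 = f(0.490000, 1.513035) = 0.600622
  p ← 1.130000 + (0.49/6)·(k1 + 2k2 + 2k3 + k4) = 1.502711
t=0.490000, p=1.502711:
  k1 = f(0.490000, 1.502711) = 0.612038
  k2 = f(0.735000, 1.652660) = 0.425295
  k3 = f(0.735000, 1.606908) = 0.487041
  k4 = f(0.980000, 1.741361) = 0.293662
  p ← 1.502711 + (0.49/6)·(k1 + 2k2 + 2k3 + k4) = 1.725691
p(0.98) ≈ 1.7257

1.7257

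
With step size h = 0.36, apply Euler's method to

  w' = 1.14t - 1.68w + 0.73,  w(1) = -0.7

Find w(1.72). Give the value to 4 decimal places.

0.9777

Euler: w_{n+1} = w_n + h·f(t_n, w_n).
t=1.000000, w=-0.700000: f=3.046000 → w ← -0.700000 + 0.36·3.046000 = 0.396560
t=1.360000, w=0.396560: f=1.614179 → w ← 0.396560 + 0.36·1.614179 = 0.977665
w(1.72) ≈ 0.9777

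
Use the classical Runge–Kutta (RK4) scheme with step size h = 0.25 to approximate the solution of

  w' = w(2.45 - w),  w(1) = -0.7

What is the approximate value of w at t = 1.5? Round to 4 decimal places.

-7.0627

RK4: k1 = f(t_n, w_n); k2 = f(t_n + h/2, w_n + (h/2)·k1); k3 = f(t_n + h/2, w_n + (h/2)·k2); k4 = f(t_n + h, w_n + h·k3); w_{n+1} = w_n + (h/6)·(k1 + 2k2 + 2k3 + k4).
t=1.000000, w=-0.700000:
  k1 = f(1.000000, -0.700000) = -2.205000
  k2 = f(1.125000, -0.975625) = -3.342125
  k3 = f(1.125000, -1.117766) = -3.987926
  k4 = f(1.250000, -1.696982) = -7.037351
  w ← -0.700000 + (0.25/6)·(k1 + 2k2 + 2k3 + k4) = -1.695936
t=1.250000, w=-1.695936:
  k1 = f(1.250000, -1.695936) = -7.031240
  k2 = f(1.375000, -2.574841) = -12.938163
  k3 = f(1.375000, -3.313206) = -19.094688
  k4 = f(1.500000, -6.469608) = -57.706361
  w ← -1.695936 + (0.25/6)·(k1 + 2k2 + 2k3 + k4) = -7.062740
w(1.5) ≈ -7.0627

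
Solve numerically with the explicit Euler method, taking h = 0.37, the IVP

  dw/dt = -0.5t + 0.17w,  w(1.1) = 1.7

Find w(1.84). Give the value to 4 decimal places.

1.4323

Euler: w_{n+1} = w_n + h·f(t_n, w_n).
t=1.100000, w=1.700000: f=-0.261000 → w ← 1.700000 + 0.37·(-0.261000) = 1.603430
t=1.470000, w=1.603430: f=-0.462417 → w ← 1.603430 + 0.37·(-0.462417) = 1.432336
w(1.84) ≈ 1.4323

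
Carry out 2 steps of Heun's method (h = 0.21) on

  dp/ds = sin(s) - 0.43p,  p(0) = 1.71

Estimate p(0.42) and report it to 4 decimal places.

Heun: k1 = f(s_n, p_n); k2 = f(s_n + h, p_n + h·k1); p_{n+1} = p_n + (h/2)·(k1 + k2).
s=0.000000, p=1.710000:
  k1 = f(0.000000, 1.710000) = -0.735300
  k2 = f(0.210000, 1.555587) = -0.460443
  p ← 1.710000 + (0.21/2)·(-0.735300 + (-0.460443)) = 1.584447
s=0.210000, p=1.584447:
  k1 = f(0.210000, 1.584447) = -0.472852
  k2 = f(0.420000, 1.485148) = -0.230853
  p ← 1.584447 + (0.21/2)·(-0.472852 + (-0.230853)) = 1.510558
p(0.42) ≈ 1.5106

1.5106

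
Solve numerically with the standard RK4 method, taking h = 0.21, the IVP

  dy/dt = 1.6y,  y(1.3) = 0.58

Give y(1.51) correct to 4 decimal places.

0.8116

RK4: k1 = f(t_n, y_n); k2 = f(t_n + h/2, y_n + (h/2)·k1); k3 = f(t_n + h/2, y_n + (h/2)·k2); k4 = f(t_n + h, y_n + h·k3); y_{n+1} = y_n + (h/6)·(k1 + 2k2 + 2k3 + k4).
t=1.300000, y=0.580000:
  k1 = f(1.300000, 0.580000) = 0.928000
  k2 = f(1.405000, 0.677440) = 1.083904
  k3 = f(1.405000, 0.693810) = 1.110096
  k4 = f(1.510000, 0.813120) = 1.300992
  y ← 0.580000 + (0.21/6)·(k1 + 2k2 + 2k3 + k4) = 0.811595
y(1.51) ≈ 0.8116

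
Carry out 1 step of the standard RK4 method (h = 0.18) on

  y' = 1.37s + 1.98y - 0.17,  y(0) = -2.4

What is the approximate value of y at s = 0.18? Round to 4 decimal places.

-3.4392

RK4: k1 = f(s_n, y_n); k2 = f(s_n + h/2, y_n + (h/2)·k1); k3 = f(s_n + h/2, y_n + (h/2)·k2); k4 = f(s_n + h, y_n + h·k3); y_{n+1} = y_n + (h/6)·(k1 + 2k2 + 2k3 + k4).
s=0.000000, y=-2.400000:
  k1 = f(0.000000, -2.400000) = -4.922000
  k2 = f(0.090000, -2.842980) = -5.675800
  k3 = f(0.090000, -2.910822) = -5.810128
  k4 = f(0.180000, -3.445823) = -6.746129
  y ← -2.400000 + (0.18/6)·(k1 + 2k2 + 2k3 + k4) = -3.439200
y(0.18) ≈ -3.4392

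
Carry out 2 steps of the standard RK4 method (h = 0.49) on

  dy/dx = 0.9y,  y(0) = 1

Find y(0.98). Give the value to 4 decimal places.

RK4: k1 = f(x_n, y_n); k2 = f(x_n + h/2, y_n + (h/2)·k1); k3 = f(x_n + h/2, y_n + (h/2)·k2); k4 = f(x_n + h, y_n + h·k3); y_{n+1} = y_n + (h/6)·(k1 + 2k2 + 2k3 + k4).
x=0.000000, y=1.000000:
  k1 = f(0.000000, 1.000000) = 0.900000
  k2 = f(0.245000, 1.220500) = 1.098450
  k3 = f(0.245000, 1.269120) = 1.142208
  k4 = f(0.490000, 1.559682) = 1.403714
  y ← 1.000000 + (0.49/6)·(k1 + 2k2 + 2k3 + k4) = 1.554111
x=0.490000, y=1.554111:
  k1 = f(0.490000, 1.554111) = 1.398700
  k2 = f(0.735000, 1.896792) = 1.707113
  k3 = f(0.735000, 1.972353) = 1.775118
  k4 = f(0.980000, 2.423919) = 2.181527
  y ← 1.554111 + (0.49/6)·(k1 + 2k2 + 2k3 + k4) = 2.415260
y(0.98) ≈ 2.4153

2.4153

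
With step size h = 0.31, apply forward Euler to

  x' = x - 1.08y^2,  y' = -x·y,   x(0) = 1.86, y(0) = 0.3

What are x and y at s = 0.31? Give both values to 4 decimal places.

Euler on (x,y): x_{n+1} = x_n + h·x', y_{n+1} = y_n + h·y'.
0.000000: (1.860000, 0.300000); f=(1.762800, -0.558000) → (2.406468, 0.127020)
(x(0.31), y(0.31)) ≈ (2.4065, 0.1270)

2.4065, 0.1270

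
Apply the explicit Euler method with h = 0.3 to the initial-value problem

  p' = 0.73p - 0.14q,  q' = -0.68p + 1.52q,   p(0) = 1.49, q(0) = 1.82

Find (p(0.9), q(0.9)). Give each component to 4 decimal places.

Euler on (p,q): p_{n+1} = p_n + h·p', q_{n+1} = q_n + h·q'.
0.000000: (1.490000, 1.820000); f=(0.832900, 1.753200) → (1.739870, 2.345960)
0.300000: (1.739870, 2.345960); f=(0.941671, 2.382748) → (2.022371, 3.060784)
0.600000: (2.022371, 3.060784); f=(1.047821, 3.277180) → (2.336718, 4.043938)
(p(0.9), q(0.9)) ≈ (2.3367, 4.0439)

2.3367, 4.0439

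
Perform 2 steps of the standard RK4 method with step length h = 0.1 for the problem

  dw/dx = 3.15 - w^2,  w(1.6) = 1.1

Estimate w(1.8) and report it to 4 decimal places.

1.4075

RK4: k1 = f(x_n, w_n); k2 = f(x_n + h/2, w_n + (h/2)·k1); k3 = f(x_n + h/2, w_n + (h/2)·k2); k4 = f(x_n + h, w_n + h·k3); w_{n+1} = w_n + (h/6)·(k1 + 2k2 + 2k3 + k4).
x=1.600000, w=1.100000:
  k1 = f(1.600000, 1.100000) = 1.940000
  k2 = f(1.650000, 1.197000) = 1.717191
  k3 = f(1.650000, 1.185860) = 1.743737
  k4 = f(1.700000, 1.274374) = 1.525972
  w ← 1.100000 + (0.1/6)·(k1 + 2k2 + 2k3 + k4) = 1.273130
x=1.700000, w=1.273130:
  k1 = f(1.700000, 1.273130) = 1.529139
  k2 = f(1.750000, 1.349587) = 1.328614
  k3 = f(1.750000, 1.339561) = 1.355576
  k4 = f(1.800000, 1.408688) = 1.165598
  w ← 1.273130 + (0.1/6)·(k1 + 2k2 + 2k3 + k4) = 1.407516
w(1.8) ≈ 1.4075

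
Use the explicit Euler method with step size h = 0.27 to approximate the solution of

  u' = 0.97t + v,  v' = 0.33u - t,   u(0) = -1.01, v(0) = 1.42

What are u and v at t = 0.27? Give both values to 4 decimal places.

Euler on (u,v): u_{n+1} = u_n + h·u', v_{n+1} = v_n + h·v'.
0.000000: (-1.010000, 1.420000); f=(1.420000, -0.333300) → (-0.626600, 1.330009)
(u(0.27), v(0.27)) ≈ (-0.6266, 1.3300)

-0.6266, 1.3300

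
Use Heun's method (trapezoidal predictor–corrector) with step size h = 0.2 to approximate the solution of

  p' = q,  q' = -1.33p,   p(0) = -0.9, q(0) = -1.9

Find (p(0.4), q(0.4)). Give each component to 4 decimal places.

-1.5447, -1.2331

Heun on (p,q): k1 = f(x_n, state_n); k2 = f(x_n + h, state_n + h·k1); state_{n+1} = state_n + (h/2)·(k1 + k2).
0.000000: (-0.900000, -1.900000)
  k1 = (-1.900000, 1.197000)
  predictor → (-1.280000, -1.660600)
  k2 = (-1.660600, 1.702400)
  → (-1.256060, -1.610060)
0.200000: (-1.256060, -1.610060)
  k1 = (-1.610060, 1.670560)
  predictor → (-1.578072, -1.275948)
  k2 = (-1.275948, 2.098836)
  → (-1.544661, -1.233120)
(p(0.4), q(0.4)) ≈ (-1.5447, -1.2331)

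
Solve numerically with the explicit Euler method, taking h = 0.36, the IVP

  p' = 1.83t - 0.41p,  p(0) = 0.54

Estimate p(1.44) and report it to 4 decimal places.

1.5732

Euler: p_{n+1} = p_n + h·f(t_n, p_n).
t=0.000000, p=0.540000: f=-0.221400 → p ← 0.540000 + 0.36·(-0.221400) = 0.460296
t=0.360000, p=0.460296: f=0.470079 → p ← 0.460296 + 0.36·0.470079 = 0.629524
t=0.720000, p=0.629524: f=1.059495 → p ← 0.629524 + 0.36·1.059495 = 1.010943
t=1.080000, p=1.010943: f=1.561914 → p ← 1.010943 + 0.36·1.561914 = 1.573231
p(1.44) ≈ 1.5732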